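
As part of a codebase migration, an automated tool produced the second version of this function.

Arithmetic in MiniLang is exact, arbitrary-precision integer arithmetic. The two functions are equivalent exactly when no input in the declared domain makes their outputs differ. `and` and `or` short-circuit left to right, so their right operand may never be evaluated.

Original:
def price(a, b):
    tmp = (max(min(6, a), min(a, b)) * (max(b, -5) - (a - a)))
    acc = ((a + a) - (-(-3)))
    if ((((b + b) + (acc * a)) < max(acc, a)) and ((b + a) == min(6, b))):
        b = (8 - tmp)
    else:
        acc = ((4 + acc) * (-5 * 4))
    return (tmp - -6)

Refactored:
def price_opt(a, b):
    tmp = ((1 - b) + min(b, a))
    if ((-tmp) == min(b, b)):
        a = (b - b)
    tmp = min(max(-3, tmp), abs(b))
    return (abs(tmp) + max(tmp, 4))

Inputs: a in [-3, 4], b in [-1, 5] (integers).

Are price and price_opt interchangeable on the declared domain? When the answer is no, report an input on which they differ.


Not equivalent: a=-3, b=-1 separates them (9 vs 5).
price: tmp=3, then acc=-9, then ((((b + b) + (acc * a)) < max(acc, a)) and ((b + a) == min(6, b))) is false, then acc=100, then returns 9
price_opt: tmp=-1, then ((-tmp) == min(b, b)) is false, then tmp=-1, then returns 5
verdict: not equivalent; witness: a=-3, b=-1


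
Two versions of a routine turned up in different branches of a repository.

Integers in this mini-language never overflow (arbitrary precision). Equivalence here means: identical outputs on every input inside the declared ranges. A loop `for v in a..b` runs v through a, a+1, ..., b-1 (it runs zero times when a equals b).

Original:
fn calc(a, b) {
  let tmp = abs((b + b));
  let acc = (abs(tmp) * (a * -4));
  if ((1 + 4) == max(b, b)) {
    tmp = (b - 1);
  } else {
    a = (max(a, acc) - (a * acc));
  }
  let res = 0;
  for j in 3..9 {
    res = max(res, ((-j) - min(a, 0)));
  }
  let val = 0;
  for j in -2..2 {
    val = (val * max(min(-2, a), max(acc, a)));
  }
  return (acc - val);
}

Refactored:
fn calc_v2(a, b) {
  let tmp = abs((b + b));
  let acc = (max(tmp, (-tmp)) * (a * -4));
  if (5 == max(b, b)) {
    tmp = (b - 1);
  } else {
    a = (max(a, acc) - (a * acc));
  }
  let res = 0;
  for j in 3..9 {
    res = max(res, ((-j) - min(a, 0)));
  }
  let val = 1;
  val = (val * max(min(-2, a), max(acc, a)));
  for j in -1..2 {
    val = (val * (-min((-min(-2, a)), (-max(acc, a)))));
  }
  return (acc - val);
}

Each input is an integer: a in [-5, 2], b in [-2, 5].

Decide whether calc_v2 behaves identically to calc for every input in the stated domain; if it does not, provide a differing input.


These are not equivalent — on a=-5, b=-2 the outputs split (80 vs -53084159920).
calc: tmp becomes 4; next acc becomes 80; next ((1 + 4) == max(b, b)) evaluates to false; next a becomes 480; next res becomes 0; next at j=3:; next res becomes 0; next at j=4:; next res becomes 0; next at j=5:; next res becomes 0; next at j=6:; next res becomes 0; next at j=7:; next res becomes 0; next at j=8:; next res becomes 0; next val becomes 0; next at j=-2:; next val becomes 0; next at j=-1:; next val becomes 0; next at j=0:; next val becomes 0; next at j=1:; next val becomes 0; next final value 80
calc_v2: tmp becomes 4; next acc becomes 80; next (5 == max(b, b)) evaluates to false; next a becomes 480; next res becomes 0; next at j=3:; next res becomes 0; next at j=4:; next res becomes 0; next at j=5:; next res becomes 0; next at j=6:; next res becomes 0; next at j=7:; next res becomes 0; next at j=8:; next res becomes 0; next val becomes 1; next val becomes 480; next at j=-1:; next val becomes 230400; next at j=0:; next val becomes 110592000; next at j=1:; next val becomes 53084160000; next final value -53084159920
verdict: not equivalent; witness: a=-5, b=-2


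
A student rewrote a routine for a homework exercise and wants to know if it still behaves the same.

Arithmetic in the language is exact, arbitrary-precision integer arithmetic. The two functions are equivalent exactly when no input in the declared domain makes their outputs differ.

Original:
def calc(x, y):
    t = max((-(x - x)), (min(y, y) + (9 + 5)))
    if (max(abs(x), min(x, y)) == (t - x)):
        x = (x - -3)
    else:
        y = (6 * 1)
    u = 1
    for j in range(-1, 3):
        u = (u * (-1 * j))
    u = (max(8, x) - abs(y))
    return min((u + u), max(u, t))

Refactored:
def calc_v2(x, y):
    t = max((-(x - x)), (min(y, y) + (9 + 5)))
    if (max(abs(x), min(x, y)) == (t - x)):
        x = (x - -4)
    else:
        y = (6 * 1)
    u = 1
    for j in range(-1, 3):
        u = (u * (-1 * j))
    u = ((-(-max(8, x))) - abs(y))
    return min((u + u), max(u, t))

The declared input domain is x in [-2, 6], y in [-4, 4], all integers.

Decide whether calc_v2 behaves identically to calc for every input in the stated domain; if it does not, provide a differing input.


Consider the input x=5, y=-4.
calc: t=10, then (max(abs(x), min(x, y)) == (t - x)) is true, then x=8, then u=1, then (j=-1), then u=1, then (j=0), then u=0, then (j=1), then u=0, then (j=2), then u=0, then u=4, then returns 8
calc_v2: t=10, then (max(abs(x), min(x, y)) == (t - x)) is true, then x=9, then u=1, then (j=-1), then u=1, then (j=0), then u=0, then (j=1), then u=0, then (j=2), then u=0, then u=5, then returns 10
8 != 10, so the rewrite changes behavior.
verdict: not equivalent; witness: x=5, y=-4


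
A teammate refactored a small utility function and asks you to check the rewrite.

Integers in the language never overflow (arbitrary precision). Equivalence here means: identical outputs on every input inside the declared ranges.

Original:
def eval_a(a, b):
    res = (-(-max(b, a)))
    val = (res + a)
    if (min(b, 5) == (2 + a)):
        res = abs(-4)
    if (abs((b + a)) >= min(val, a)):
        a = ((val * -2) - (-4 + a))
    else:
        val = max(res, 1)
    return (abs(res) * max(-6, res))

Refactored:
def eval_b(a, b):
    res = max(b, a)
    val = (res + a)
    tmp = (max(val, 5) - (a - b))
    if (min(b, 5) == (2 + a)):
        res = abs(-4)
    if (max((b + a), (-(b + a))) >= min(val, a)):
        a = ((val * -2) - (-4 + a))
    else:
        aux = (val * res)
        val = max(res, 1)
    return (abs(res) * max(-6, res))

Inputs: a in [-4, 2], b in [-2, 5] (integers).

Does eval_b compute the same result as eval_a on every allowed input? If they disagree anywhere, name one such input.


The two versions differ — the changes include local variable names differ, and statement counts differ, and arithmetic usage differs, and constant usage differs, and min/max/abs usage differs.
Spot check at a=-3, b=4 — eval_a: res := 4 | val := 1 | (min(b, 5) == (2 + a)): false | (abs((b + a)) >= min(val, a)): true | a := 5 | result 16. eval_b: res := 4 | val := 1 | tmp := 12 | (min(b, 5) == (2 + a)): false | (max((b + a), (-(b + a))) >= min(val, a)): true | a := 5 | result 16. Both give 16.
Across all 56 domain points the two functions coincide.
verdict: equivalent


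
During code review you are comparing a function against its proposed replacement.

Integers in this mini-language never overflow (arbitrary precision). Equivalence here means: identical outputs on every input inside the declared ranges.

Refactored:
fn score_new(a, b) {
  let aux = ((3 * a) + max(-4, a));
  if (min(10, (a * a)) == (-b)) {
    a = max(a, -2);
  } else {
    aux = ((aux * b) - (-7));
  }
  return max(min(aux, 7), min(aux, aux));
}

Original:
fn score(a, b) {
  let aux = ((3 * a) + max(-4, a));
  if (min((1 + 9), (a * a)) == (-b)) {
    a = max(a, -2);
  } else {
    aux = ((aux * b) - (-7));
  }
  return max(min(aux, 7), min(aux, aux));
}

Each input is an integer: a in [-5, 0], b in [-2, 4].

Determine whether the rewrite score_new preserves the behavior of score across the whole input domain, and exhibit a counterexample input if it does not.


Equivalent — the differences include constant usage differs, arithmetic usage differs, yet no declared input distinguishes the two.
Tracing a=-4, b=0: score: aux=-16, then (min((1 + 9), (a * a)) == (-b)) is false, then aux=7, then returns 7 | score_new: aux=-16, then (min(10, (a * a)) == (-b)) is false, then aux=7, then returns 7 — matching result 7.
An exhaustive pass over the 42 declared inputs shows identical outputs.
verdict: equivalent


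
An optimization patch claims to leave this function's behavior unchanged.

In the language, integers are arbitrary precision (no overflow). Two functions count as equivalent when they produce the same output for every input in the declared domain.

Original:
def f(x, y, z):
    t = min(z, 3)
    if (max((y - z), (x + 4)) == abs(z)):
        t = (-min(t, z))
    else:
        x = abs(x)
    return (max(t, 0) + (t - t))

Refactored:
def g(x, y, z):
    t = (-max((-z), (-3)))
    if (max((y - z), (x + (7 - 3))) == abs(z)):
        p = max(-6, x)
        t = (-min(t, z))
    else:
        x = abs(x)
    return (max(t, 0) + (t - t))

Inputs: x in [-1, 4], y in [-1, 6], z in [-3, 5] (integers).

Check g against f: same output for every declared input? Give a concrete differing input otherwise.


Equivalent. Among the additions is an assignment to `p` whose value nothing reads, and its value is discarded.
Every one of the 432 inputs gives matching results.
As a probe, take x=0, y=-1, z=3: f runs t := 3 | (max((y - z), (x + 4)) == abs(z)): false | x := 0 | result 3; g runs t := 3 | (max((y - z), (x + (7 - 3))) == abs(z)): false | x := 0 | result 3; both end at 3.
verdict: equivalent


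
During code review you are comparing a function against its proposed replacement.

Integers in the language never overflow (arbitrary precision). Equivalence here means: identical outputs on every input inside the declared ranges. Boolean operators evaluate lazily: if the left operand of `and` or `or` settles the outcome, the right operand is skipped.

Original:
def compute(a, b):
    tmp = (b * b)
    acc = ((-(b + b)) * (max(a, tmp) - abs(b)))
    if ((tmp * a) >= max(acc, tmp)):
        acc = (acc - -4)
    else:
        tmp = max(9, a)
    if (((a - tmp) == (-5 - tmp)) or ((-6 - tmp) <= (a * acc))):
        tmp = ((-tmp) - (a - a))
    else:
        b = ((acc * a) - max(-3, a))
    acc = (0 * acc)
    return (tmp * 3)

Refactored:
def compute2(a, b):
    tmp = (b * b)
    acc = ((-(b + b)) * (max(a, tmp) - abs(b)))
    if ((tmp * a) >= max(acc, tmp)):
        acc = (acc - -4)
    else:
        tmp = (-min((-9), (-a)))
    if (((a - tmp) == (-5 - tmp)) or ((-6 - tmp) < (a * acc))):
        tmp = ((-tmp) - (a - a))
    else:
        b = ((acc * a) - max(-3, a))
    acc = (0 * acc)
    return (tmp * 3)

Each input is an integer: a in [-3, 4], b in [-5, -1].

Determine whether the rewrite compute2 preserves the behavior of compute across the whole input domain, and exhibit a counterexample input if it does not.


Equivalent. Although `((-6 - tmp) <= (a * acc))` became `((-6 - tmp) < (a * acc))`, no input in the stated domain can expose it.
Sweeping the whole domain (40 inputs) finds no disagreement.
Spot check at a=2, b=-3 — compute: tmp := 9 | acc := 36 | ((tmp * a) >= max(acc, tmp)): false | tmp := 9 | (((a - tmp) == (-5 - tmp)) or ((-6 - tmp) <= (a * acc))): true | tmp := -9 | acc := 0 | result -27. compute2: tmp := 9 | acc := 36 | ((tmp * a) >= max(acc, tmp)): false | tmp := 9 | (((a - tmp) == (-5 - tmp)) or ((-6 - tmp) < (a * acc))): true | tmp := -9 | acc := 0 | result -27. Both give -27.
verdict: equivalent


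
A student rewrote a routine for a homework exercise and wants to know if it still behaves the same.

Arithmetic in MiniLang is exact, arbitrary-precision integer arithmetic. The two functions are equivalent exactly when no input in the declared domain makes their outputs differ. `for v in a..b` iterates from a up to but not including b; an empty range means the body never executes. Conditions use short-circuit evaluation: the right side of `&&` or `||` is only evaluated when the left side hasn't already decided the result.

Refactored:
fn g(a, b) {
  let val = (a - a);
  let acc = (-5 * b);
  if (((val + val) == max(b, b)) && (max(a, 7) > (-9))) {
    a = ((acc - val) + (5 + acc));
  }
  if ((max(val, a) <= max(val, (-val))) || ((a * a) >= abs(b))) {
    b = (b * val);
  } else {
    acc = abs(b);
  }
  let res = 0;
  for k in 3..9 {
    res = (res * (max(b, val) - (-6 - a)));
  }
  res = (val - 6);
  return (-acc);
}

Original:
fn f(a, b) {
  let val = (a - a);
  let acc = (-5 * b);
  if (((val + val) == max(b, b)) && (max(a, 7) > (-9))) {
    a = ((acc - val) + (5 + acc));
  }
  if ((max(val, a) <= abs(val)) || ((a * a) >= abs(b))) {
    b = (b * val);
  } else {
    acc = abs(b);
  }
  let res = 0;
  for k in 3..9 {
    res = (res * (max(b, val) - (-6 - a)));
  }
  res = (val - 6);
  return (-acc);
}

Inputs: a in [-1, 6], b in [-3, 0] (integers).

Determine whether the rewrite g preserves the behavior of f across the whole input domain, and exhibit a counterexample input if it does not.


This is a faithful refactor — min/max/abs usage differs, but the computed results match everywhere.
As a probe, take a=5, b=-2: f runs val becomes 0; next acc becomes 10; next (((val + val) == max(b, b)) && (max(a, 7) > (-9))) evaluates to false; next ((max(val, a) <= abs(val)) || ((a * a) >= abs(b))) evaluates to true; next b becomes 0; next res becomes 0; next at k=3:; next res becomes 0; next at k=4:; next res becomes 0; next at k=5:; next res becomes 0; next at k=6:; next res becomes 0; next at k=7:; next res becomes 0; next at k=8:; next res becomes 0; next res becomes -6; next final value -10; g runs val becomes 0; next acc becomes 10; next (((val + val) == max(b, b)) && (max(a, 7) > (-9))) evaluates to false; next ((max(val, a) <= max(val, (-val))) || ((a * a) >= abs(b))) evaluates to true; next b becomes 0; next res becomes 0; next at k=3:; next res becomes 0; next at k=4:; next res becomes 0; next at k=5:; next res becomes 0; next at k=6:; next res becomes 0; next at k=7:; next res becomes 0; next at k=8:; next res becomes 0; next res becomes -6; next final value -10; both end at -10.
Every one of the 32 inputs gives matching results.
verdict: equivalent


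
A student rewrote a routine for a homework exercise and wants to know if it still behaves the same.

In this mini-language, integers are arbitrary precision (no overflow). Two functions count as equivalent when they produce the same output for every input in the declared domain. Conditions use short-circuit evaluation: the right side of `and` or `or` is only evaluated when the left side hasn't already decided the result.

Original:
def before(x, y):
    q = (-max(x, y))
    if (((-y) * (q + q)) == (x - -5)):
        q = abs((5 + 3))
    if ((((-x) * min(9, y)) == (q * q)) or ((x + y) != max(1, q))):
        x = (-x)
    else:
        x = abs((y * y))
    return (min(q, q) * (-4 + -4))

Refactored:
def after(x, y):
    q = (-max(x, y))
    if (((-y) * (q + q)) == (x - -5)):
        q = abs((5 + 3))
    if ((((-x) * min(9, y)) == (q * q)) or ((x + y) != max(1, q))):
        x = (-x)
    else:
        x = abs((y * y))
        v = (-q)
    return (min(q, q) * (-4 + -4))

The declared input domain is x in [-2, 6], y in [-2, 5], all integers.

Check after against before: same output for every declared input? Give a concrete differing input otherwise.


Equivalent — the differences include statement counts differ; local variable names differ, yet no declared input distinguishes the two.
Tracing x=5, y=5: before: q = -5; (((-y) * (q + q)) == (x - -5)) -> false; ((((-x) * min(9, y)) == (q * q)) or ((x + y) != max(1, q))) -> true; x = -5; return 40 | after: q = -5; (((-y) * (q + q)) == (x - -5)) -> false; ((((-x) * min(9, y)) == (q * q)) or ((x + y) != max(1, q))) -> true; x = -5; return 40 — matching result 40.
Checked all 72 inputs in the declared domain: the outputs agree on every one.
verdict: equivalent


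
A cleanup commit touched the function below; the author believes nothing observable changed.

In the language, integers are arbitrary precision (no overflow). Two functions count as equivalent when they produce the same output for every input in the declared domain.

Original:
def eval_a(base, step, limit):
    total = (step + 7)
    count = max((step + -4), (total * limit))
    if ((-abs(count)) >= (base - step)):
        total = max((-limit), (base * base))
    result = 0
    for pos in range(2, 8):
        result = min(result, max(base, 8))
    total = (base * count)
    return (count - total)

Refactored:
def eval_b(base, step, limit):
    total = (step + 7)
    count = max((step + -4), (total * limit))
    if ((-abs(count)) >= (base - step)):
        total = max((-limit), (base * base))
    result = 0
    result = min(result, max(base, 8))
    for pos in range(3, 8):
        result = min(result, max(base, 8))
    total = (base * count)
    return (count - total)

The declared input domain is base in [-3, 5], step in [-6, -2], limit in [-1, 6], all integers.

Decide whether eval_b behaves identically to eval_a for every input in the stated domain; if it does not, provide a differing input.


The two are interchangeable: loop structure differs, and min/max/abs usage differs, and constant usage differs, and statement counts differ, and every declared input agrees.
As a probe, take base=5, step=-4, limit=-1: eval_a runs total := 3 | count := -3 | ((-abs(count)) >= (base - step)): false | result := 0 | iter pos=2: | result := 0 | iter pos=3: | result := 0 | iter pos=4: | result := 0 | iter pos=5: | result := 0 | iter pos=6: | result := 0 | iter pos=7: | result := 0 | total := -15 | result 12; eval_b runs total := 3 | count := -3 | ((-abs(count)) >= (base - step)): false | result := 0 | result := 0 | iter pos=3: | result := 0 | iter pos=4: | result := 0 | iter pos=5: | result := 0 | iter pos=6: | result := 0 | iter pos=7: | result := 0 | total := -15 | result 12; both end at 12.
Sweeping the whole domain (360 inputs) finds no disagreement.
verdict: equivalent


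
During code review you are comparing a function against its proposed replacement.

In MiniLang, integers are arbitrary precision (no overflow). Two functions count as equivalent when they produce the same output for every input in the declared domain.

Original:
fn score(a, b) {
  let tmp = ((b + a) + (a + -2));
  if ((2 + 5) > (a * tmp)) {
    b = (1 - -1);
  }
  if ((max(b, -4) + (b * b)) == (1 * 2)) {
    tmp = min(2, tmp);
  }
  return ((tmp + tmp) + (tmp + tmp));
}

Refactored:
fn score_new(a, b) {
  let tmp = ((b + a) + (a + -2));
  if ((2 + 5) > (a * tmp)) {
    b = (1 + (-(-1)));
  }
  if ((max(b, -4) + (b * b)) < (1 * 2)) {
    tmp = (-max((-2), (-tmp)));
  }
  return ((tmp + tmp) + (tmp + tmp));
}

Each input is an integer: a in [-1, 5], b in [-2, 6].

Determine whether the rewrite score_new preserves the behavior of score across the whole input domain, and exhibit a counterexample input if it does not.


These are not equivalent — on a=3, b=-1 the outputs split (12 vs 8).
score: tmp = 3; ((2 + 5) > (a * tmp)) -> false; ((max(b, -4) + (b * b)) == (1 * 2)) -> false; return 12
score_new: tmp = 3; ((2 + 5) > (a * tmp)) -> false; ((max(b, -4) + (b * b)) < (1 * 2)) -> true; tmp = 2; return 8
verdict: not equivalent; witness: a=3, b=-1


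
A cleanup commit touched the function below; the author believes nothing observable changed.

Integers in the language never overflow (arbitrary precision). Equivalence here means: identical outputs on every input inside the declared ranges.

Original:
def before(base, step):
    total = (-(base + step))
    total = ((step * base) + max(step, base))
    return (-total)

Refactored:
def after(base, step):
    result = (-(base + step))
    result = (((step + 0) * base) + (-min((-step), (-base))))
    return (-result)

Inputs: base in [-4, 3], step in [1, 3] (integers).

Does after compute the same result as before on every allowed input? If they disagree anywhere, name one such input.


Behavior is preserved: although min/max/abs usage differs; and arithmetic usage differs; and local variable names differ; and constant usage differs, the outputs never diverge.
Spot check at base=-4, step=2 — before: total=2, then total=-6, then returns 6. after: result=2, then result=-6, then returns 6. Both give 6.
Every one of the 24 inputs gives matching results.
verdict: equivalent


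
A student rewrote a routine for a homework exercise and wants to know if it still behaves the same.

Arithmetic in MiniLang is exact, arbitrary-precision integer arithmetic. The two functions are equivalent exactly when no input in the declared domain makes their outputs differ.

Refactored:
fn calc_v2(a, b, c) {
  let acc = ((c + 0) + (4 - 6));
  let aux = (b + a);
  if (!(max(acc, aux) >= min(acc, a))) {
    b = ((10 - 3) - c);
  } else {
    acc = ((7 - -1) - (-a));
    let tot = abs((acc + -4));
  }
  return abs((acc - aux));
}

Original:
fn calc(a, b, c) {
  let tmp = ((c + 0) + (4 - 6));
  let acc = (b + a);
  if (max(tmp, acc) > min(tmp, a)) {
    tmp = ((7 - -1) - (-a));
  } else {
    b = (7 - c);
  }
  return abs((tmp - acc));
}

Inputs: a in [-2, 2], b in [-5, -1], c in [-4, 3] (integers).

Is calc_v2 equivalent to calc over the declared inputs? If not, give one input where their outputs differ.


The rewrite breaks on a=-2, b=-5, c=-4, where the results are 1 and 13.
calc: tmp = -6; acc = -7; (max(tmp, acc) > min(tmp, a)) -> false; b = 11; return 1
calc_v2: acc = -6; aux = -7; (!(max(acc, aux) >= min(acc, a))) -> false; acc = 6; tot = 2; return 13
verdict: not equivalent; witness: a=-2, b=-5, c=-4


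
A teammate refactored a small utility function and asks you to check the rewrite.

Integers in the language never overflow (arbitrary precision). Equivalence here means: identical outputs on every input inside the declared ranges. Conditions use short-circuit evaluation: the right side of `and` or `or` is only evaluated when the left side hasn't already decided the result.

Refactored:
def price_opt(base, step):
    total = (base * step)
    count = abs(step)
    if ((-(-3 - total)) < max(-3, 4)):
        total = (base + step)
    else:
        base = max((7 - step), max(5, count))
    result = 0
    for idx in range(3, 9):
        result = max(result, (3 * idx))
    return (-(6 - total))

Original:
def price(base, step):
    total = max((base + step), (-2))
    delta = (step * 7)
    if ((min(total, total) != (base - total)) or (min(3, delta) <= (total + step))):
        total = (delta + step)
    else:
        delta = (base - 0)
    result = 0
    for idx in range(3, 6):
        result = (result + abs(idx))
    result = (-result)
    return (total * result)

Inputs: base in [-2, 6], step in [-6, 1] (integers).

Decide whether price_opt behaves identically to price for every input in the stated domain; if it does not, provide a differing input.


There is a counterexample at base=-2, step=-6: 576 on one side, 6 on the other.
price: total := -2 | delta := -42 | ((min(total, total) != (base - total)) or (min(3, delta) <= (total + step))): true | total := -48 | result := 0 | iter idx=3: | result := 3 | iter idx=4: | result := 7 | iter idx=5: | result := 12 | result := -12 | result 576
price_opt: total := 12 | count := 6 | ((-(-3 - total)) < max(-3, 4)): false | base := 13 | result := 0 | iter idx=3: | result := 9 | iter idx=4: | result := 12 | iter idx=5: | result := 15 | iter idx=6: | result := 18 | iter idx=7: | result := 21 | iter idx=8: | result := 24 | result 6
verdict: not equivalent; witness: base=-2, step=-6


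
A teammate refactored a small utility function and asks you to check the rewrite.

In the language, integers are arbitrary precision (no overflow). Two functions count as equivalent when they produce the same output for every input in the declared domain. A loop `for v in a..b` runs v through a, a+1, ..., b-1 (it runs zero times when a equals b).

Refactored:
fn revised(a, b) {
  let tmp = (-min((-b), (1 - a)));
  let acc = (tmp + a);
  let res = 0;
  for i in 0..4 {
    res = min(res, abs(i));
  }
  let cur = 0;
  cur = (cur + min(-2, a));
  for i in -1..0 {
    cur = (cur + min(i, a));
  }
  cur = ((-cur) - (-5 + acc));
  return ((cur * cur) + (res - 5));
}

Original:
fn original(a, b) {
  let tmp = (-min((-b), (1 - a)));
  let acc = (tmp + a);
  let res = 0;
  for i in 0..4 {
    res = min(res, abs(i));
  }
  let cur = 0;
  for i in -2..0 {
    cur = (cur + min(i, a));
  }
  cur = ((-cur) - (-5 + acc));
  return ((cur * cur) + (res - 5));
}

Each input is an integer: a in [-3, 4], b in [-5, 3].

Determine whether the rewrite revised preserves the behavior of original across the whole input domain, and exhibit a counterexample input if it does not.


Although loop structure differs; also min/max/abs usage differs; also statement counts differ; also constant usage differs; also arithmetic usage differs, 72/72 inputs agree.
verdict: equivalent


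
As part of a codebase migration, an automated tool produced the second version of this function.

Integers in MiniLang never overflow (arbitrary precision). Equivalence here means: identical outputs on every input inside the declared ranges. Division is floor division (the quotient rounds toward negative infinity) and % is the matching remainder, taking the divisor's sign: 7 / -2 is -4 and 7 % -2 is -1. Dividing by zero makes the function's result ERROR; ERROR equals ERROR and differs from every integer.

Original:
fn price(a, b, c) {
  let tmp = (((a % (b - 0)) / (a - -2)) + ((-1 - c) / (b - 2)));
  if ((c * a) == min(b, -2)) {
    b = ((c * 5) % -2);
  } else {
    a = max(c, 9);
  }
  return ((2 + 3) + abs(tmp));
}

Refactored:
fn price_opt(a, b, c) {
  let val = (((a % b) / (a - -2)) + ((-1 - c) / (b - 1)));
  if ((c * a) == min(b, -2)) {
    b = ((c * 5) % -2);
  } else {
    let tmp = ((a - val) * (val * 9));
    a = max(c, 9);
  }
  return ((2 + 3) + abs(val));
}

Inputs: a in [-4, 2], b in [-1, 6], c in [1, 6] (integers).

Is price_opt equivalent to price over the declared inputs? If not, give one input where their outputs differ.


The rewrite breaks on a=-4, b=-1, c=1, where the results are 5 and 6.
price: tmp = 0; ((c * a) == min(b, -2)) -> false; a = 9; return 5
price_opt: val = 1; ((c * a) == min(b, -2)) -> false; tmp = -45; a = 9; return 6
verdict: not equivalent; witness: a=-4, b=-1, c=1


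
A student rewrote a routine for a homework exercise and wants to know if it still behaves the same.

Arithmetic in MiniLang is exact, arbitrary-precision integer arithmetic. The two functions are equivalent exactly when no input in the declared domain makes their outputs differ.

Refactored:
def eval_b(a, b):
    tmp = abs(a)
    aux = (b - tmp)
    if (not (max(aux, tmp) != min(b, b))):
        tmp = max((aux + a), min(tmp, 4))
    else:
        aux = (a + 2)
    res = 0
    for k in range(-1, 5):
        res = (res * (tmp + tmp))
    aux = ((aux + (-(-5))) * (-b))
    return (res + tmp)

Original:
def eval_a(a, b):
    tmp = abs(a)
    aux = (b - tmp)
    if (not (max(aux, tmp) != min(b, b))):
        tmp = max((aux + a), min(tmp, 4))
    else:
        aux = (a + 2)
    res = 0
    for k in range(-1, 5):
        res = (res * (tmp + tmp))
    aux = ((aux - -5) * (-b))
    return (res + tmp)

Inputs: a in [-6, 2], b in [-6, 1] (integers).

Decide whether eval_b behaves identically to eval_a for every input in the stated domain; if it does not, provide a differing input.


The two are interchangeable: arithmetic usage differs, and every declared input agrees.
As a probe, take a=-4, b=0: eval_a runs tmp := 4 | aux := -4 | (not (max(aux, tmp) != min(b, b))): false | aux := -2 | res := 0 | iter k=-1: | res := 0 | iter k=0: | res := 0 | iter k=1: | res := 0 | iter k=2: | res := 0 | iter k=3: | res := 0 | iter k=4: | res := 0 | aux := 0 | result 4; eval_b runs tmp := 4 | aux := -4 | (not (max(aux, tmp) != min(b, b))): false | aux := -2 | res := 0 | iter k=-1: | res := 0 | iter k=0: | res := 0 | iter k=1: | res := 0 | iter k=2: | res := 0 | iter k=3: | res := 0 | iter k=4: | res := 0 | aux := 0 | result 4; both end at 4.
Checked all 72 inputs in the declared domain: the outputs agree on every one.
verdict: equivalent


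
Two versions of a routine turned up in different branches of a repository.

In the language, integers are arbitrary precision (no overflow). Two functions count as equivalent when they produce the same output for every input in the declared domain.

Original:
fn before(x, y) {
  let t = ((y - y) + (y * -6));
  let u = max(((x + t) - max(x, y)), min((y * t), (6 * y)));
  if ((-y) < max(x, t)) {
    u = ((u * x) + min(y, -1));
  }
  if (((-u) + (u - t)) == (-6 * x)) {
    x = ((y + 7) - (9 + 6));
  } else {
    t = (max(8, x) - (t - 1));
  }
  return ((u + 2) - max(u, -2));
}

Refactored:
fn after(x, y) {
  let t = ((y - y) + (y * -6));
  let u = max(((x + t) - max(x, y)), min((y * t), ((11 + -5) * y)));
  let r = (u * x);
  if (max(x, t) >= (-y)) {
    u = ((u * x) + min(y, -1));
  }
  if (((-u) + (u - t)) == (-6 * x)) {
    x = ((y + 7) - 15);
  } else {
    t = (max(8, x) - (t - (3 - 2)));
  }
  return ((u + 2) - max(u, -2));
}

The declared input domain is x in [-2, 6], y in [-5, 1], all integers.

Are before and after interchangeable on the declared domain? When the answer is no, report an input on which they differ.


Try x=-1, y=1.
before: t becomes -6; next u becomes -6; next ((-y) < max(x, t)) evaluates to false; next (((-u) + (u - t)) == (-6 * x)) evaluates to true; next x becomes -7; next final value -2
after: t becomes -6; next u becomes -6; next r becomes 6; next (max(x, t) >= (-y)) evaluates to true; next u becomes 5; next (((-u) + (u - t)) == (-6 * x)) evaluates to true; next x becomes -7; next final value 2
-2 and 2 differ, so these are not the same function on this domain.
verdict: not equivalent; witness: x=-1, y=1


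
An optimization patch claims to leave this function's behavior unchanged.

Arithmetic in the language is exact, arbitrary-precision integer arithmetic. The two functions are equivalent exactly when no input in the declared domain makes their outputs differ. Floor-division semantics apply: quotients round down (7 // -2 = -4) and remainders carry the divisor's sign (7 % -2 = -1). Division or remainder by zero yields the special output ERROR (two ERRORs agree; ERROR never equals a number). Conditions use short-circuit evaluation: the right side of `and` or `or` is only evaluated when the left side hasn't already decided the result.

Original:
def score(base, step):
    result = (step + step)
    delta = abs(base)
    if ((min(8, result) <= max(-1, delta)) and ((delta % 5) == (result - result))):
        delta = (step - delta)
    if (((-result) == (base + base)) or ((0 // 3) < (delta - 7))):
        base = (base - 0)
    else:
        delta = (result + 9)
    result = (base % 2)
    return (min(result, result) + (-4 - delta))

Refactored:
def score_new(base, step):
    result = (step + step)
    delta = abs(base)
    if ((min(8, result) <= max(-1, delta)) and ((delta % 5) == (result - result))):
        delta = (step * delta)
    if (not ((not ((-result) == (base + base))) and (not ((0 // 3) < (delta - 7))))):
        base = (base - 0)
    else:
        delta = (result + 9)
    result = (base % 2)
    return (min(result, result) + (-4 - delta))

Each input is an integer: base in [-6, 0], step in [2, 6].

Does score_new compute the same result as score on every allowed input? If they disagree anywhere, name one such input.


There is a counterexample at base=-5, step=2: -16 on one side, -13 on the other.
score: result becomes 4; next delta becomes 5; next ((min(8, result) <= max(-1, delta)) and ((delta % 5) == (result - result))) evaluates to true; next delta becomes -3; next (((-result) == (base + base)) or ((0 // 3) < (delta - 7))) evaluates to false; next delta becomes 13; next result becomes 1; next final value -16
score_new: result becomes 4; next delta becomes 5; next ((min(8, result) <= max(-1, delta)) and ((delta % 5) == (result - result))) evaluates to true; next delta becomes 10; next (not ((not ((-result) == (base + base))) and (not ((0 // 3) < (delta - 7))))) evaluates to true; next base becomes -5; next result becomes 1; next final value -13
verdict: not equivalent; witness: base=-5, step=2


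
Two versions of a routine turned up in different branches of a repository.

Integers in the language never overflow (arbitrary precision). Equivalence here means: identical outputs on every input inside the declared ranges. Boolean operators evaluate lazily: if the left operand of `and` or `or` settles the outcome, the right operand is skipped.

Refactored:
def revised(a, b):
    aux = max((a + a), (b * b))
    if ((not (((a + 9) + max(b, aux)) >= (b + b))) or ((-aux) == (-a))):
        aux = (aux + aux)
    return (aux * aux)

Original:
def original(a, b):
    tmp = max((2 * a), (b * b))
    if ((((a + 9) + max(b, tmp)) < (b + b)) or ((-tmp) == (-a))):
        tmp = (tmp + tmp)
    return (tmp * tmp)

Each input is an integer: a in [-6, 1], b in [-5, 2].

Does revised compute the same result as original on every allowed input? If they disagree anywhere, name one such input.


Although local variable names differ; also boolean connective usage differs; also constant usage differs; also arithmetic usage differs; also comparison usage differs, 64/64 inputs agree.
verdict: equivalent


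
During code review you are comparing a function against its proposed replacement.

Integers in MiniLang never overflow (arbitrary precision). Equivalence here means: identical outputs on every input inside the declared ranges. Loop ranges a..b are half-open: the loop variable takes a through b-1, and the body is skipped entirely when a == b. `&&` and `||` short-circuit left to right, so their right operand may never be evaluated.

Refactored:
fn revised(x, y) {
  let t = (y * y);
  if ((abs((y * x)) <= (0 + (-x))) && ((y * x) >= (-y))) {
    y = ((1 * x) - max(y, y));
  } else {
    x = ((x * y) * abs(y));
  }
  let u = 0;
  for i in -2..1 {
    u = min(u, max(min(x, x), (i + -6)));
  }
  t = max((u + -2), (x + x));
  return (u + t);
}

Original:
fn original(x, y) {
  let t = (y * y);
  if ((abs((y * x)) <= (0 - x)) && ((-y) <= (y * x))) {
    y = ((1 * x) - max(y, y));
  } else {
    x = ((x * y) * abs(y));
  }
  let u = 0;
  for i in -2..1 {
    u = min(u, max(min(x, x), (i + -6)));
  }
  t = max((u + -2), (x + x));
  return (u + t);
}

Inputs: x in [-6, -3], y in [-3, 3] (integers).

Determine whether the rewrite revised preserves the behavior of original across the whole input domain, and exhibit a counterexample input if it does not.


The two are interchangeable: comparison usage differs, plus arithmetic usage differs, and every declared input agrees.
One worked example (x=-5, y=-3) — original: t = 9; ((abs((y * x)) <= (0 - x)) && ((-y) <= (y * x))) -> false; x = 45; u = 0; [i=-2]; u = 0; [i=-1]; u = 0; [i=0]; u = 0; t = 90; return 90; revised: t = 9; ((abs((y * x)) <= (0 + (-x))) && ((y * x) >= (-y))) -> false; x = 45; u = 0; [i=-2]; u = 0; [i=-1]; u = 0; [i=0]; u = 0; t = 90; return 90; agreement on 90.
Every one of the 28 inputs gives matching results.
verdict: equivalent


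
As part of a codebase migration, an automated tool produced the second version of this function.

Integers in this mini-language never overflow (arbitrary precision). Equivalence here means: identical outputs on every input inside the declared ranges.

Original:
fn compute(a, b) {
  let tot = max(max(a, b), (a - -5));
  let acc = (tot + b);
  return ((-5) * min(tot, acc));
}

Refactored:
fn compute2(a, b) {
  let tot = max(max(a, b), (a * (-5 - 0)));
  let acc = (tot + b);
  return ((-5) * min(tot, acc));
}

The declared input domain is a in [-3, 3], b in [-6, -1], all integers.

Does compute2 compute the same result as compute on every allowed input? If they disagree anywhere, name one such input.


Input a=-3, b=-6: 20 from compute versus -45 from compute2.
verdict: not equivalent; witness: a=-3, b=-6


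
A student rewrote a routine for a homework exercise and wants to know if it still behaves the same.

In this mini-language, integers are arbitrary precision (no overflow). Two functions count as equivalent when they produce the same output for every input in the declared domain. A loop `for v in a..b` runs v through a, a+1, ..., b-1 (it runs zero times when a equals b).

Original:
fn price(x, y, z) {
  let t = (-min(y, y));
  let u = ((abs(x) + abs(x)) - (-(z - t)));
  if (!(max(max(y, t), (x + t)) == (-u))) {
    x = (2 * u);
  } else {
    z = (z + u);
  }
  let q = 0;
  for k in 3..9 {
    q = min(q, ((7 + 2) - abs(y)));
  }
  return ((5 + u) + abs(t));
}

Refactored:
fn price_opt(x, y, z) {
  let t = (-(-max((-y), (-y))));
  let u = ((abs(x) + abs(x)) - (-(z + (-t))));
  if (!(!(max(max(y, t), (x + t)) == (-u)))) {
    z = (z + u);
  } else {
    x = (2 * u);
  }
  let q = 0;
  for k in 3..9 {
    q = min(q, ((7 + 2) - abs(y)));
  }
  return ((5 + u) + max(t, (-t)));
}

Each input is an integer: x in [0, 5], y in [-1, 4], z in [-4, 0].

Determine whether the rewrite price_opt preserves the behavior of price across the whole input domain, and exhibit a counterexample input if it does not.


Side by side, the visible changes include: boolean connective usage differs, and arithmetic usage differs, and min/max/abs usage differs.
One worked example (x=1, y=4, z=-4) — price: t := -4 | u := 2 | (!(max(max(y, t), (x + t)) == (-u))): true | x := 4 | q := 0 | iter k=3: | q := 0 | iter k=4: | q := 0 | iter k=5: | q := 0 | iter k=6: | q := 0 | iter k=7: | q := 0 | iter k=8: | q := 0 | result 11; price_opt: t := -4 | u := 2 | (!(!(max(max(y, t), (x + t)) == (-u)))): false | x := 4 | q := 0 | iter k=3: | q := 0 | iter k=4: | q := 0 | iter k=5: | q := 0 | iter k=6: | q := 0 | iter k=7: | q := 0 | iter k=8: | q := 0 | result 11; agreement on 11.
Checked all 180 inputs in the declared domain: the outputs agree on every one.
verdict: equivalent


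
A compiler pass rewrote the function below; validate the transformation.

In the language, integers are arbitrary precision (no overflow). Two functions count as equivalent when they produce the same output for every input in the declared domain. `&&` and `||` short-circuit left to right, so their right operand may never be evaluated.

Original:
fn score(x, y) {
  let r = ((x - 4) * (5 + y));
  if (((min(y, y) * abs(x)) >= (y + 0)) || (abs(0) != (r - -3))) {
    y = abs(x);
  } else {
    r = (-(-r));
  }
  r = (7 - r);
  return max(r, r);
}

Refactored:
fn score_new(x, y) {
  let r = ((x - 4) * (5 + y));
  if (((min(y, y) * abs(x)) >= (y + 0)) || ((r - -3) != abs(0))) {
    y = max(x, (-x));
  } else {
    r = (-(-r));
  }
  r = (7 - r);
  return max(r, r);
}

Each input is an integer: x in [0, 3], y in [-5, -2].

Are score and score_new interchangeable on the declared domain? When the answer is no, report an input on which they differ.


Comparing the listings, the differences include: min/max/abs usage differs.
Tracing x=3, y=-5: score: r = 0; (((min(y, y) * abs(x)) >= (y + 0)) || (abs(0) != (r - -3))) -> true; y = 3; r = 7; return 7 | score_new: r = 0; (((min(y, y) * abs(x)) >= (y + 0)) || ((r - -3) != abs(0))) -> true; y = 3; r = 7; return 7 — matching result 7.
Every one of the 16 inputs gives matching results.
verdict: equivalent


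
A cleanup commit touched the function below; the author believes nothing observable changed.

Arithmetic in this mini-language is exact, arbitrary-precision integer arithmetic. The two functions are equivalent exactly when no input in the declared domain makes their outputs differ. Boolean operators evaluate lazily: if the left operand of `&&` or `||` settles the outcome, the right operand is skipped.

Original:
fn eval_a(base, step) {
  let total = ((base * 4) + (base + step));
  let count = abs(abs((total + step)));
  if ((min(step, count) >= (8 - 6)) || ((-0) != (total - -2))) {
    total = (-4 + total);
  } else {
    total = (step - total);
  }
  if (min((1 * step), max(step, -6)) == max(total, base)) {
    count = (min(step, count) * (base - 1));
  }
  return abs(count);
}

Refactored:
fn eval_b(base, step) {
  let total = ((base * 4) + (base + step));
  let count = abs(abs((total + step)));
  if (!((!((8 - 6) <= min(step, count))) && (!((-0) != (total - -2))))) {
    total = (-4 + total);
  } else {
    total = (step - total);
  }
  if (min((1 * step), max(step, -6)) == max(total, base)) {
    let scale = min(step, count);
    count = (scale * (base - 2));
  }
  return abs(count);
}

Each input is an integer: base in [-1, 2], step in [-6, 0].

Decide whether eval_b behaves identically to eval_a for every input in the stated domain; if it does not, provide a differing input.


The rewrite breaks on base=-1, step=-1, where the results are 2 and 3.
eval_a: total=-6, then count=7, then ((min(step, count) >= (8 - 6)) || ((-0) != (total - -2))) is true, then total=-10, then (min((1 * step), max(step, -6)) == max(total, base)) is true, then count=2, then returns 2
eval_b: total=-6, then count=7, then (!((!((8 - 6) <= min(step, count))) && (!((-0) != (total - -2))))) is true, then total=-10, then (min((1 * step), max(step, -6)) == max(total, base)) is true, then scale=-1, then count=3, then returns 3
verdict: not equivalent; witness: base=-1, step=-1
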